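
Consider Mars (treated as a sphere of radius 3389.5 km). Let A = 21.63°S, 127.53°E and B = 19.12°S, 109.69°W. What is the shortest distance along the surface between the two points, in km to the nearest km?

6554 km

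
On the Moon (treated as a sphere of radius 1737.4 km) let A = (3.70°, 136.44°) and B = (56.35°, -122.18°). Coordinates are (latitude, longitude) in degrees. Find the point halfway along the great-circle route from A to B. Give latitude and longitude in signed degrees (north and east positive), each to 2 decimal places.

40.74°, 167.88°

The central angle between A and B is δ = 1.6262 rad.
With f = 0.5, the slerp weights are sin((1−f)δ)/sin δ = 0.7275 and sin(fδ)/sin δ = 0.7275.
Weighted sum of the unit vectors: (0.7275)·(-0.7231,0.6877,0.0645) + (0.7275)·(-0.2951,-0.4690,0.8324) = (-0.7408, 0.1591, 0.6526).
Converting back: φ = atan2(z, √(x²+y²)) = 40.74°, λ = atan2(y, x) = 167.88°.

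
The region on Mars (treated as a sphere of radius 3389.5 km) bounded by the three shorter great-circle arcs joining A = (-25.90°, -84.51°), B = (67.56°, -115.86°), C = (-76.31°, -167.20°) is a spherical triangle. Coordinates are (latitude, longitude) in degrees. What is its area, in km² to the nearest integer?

Side lengths (central angles): a = 2.5710, b = 1.1024, c = 1.6815 rad; semiperimeter s = 2.6774.
By l'Huilier's theorem, tan(E/4) = √[tan(s/2) tan((s−a)/2) tan((s−b)/2) tan((s−c)/2)], giving spherical excess E = 1.3496 rad.
Area = E·R² = 1.3496 × (3389.5)² ≈ 15504697 km².

15504697 km²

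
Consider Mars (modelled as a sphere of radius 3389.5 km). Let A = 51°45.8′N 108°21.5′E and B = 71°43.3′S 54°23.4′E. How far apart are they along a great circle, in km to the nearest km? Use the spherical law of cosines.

In radians: φ₁ = 0.9034, φ₂ = -1.2518, Δλ = -53.968° = -0.9419 rad.
cos c = sin φ₁ sin φ₂ + cos φ₁ cos φ₂ cos Δλ = (0.7855)(-0.9495) + (0.6189)(0.3136)(0.5882) = -0.63165,
so c = arccos(-0.63165) = 2.25447 rad.
Distance = R·c = 3389.5 × 2.2545 ≈ 7642 km.

7642 km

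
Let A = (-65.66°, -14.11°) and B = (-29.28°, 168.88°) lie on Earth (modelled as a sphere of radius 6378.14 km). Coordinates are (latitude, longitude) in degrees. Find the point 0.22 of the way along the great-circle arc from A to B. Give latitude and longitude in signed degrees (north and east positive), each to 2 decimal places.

-84.29°, -22.57°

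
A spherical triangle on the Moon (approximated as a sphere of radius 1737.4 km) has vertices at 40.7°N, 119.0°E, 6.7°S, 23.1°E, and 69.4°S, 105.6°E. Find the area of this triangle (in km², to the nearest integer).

Side lengths (central angles): a = 1.4153, b = 1.9294, c = 1.7249 rad; semiperimeter s = 2.5348.
By l'Huilier's theorem, tan(E/4) = √[tan(s/2) tan((s−a)/2) tan((s−b)/2) tan((s−c)/2)], giving spherical excess E = 1.9106 rad.
Area = E·R² = 1.9106 × (1737.4)² ≈ 5767208 km².

5767208 km²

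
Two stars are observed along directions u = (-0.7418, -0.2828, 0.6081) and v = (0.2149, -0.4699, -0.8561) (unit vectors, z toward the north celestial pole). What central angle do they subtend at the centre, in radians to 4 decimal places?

2.1497 rad

u·v = -0.5471; |u| = 1.0000, |v| = 0.9999.
cos θ = (u·v)/(|u||v|) = -0.5471, so θ = 2.1497 rad.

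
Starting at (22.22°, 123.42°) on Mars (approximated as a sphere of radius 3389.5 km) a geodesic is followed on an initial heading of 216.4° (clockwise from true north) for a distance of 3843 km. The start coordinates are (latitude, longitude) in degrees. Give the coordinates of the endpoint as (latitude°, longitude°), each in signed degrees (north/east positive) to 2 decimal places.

Angular distance δ = d/R = 3843/3389.5 = 1.13380 rad; initial bearing θ = 3.7769 rad.
sin φ₂ = sin φ₁ cos δ + cos φ₁ sin δ cos θ = (0.3782)(0.4232) + (0.9257)(0.9060)(-0.8049) = -0.5151, so φ₂ = -31.00°.
Δλ = atan2(sin θ sin δ cos φ₁, cos δ − sin φ₁ sin φ₂) = atan2(-0.4977, 0.6180) = -38.847°.
λ₂ = 123.420° − 38.847° = 84.57°.

-31.00°, 84.57°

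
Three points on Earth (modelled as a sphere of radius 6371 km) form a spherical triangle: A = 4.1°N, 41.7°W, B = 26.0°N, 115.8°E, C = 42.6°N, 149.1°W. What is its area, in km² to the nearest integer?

Side lengths (central angles): a = 1.3306, b = 1.7428, c = 2.4930 rad; semiperimeter s = 2.7832.
By l'Huilier's theorem, tan(E/4) = √[tan(s/2) tan((s−a)/2) tan((s−b)/2) tan((s−c)/2)], giving spherical excess E = 2.2791 rad.
Area = E·R² = 2.2791 × (6371)² ≈ 92509429 km².

92509429 km²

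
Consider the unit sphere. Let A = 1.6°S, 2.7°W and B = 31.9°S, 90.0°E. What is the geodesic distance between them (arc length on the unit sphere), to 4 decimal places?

With latitudes φ₁ = -1.600°, φ₂ = -31.900° and longitude difference Δλ = 92.700°:
cos c = sin φ₁ sin φ₂ + cos φ₁ cos φ₂ cos Δλ = (-0.0279)(-0.5284) + (0.9996)(0.8490)(-0.0471) = -0.02522,
so c = arccos(-0.02522) = 1.59602 rad.
On the unit sphere the arc length equals the central angle: 1.5960.

1.5960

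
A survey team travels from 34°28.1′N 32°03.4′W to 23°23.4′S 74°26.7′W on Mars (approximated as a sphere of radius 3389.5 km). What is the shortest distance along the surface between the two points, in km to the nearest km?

4169 km

In radians: φ₁ = 0.6016, φ₂ = -0.4082, Δλ = -42.388° = -0.7398 rad.
cos c = sin φ₁ sin φ₂ + cos φ₁ cos φ₂ cos Δλ = (0.5660)(-0.3970) + (0.8244)(0.9178)(0.7386) = 0.33421,
so c = arccos(0.33421) = 1.23003 rad.
Distance = R·c = 3389.5 × 1.2300 ≈ 4169 km.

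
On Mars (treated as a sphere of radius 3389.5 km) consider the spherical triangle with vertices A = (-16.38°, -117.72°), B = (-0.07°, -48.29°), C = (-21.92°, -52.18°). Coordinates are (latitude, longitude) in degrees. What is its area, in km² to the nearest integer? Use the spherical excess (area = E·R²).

Side lengths (central angles): a = 0.3871, b = 1.0772, c = 1.2266 rad; semiperimeter s = 1.3454.
By l'Huilier's theorem, tan(E/4) = √[tan(s/2) tan((s−a)/2) tan((s−b)/2) tan((s−c)/2)], giving spherical excess E = 0.2303 rad.
Area = E·R² = 0.2303 × (3389.5)² ≈ 2645760 km².

2645760 km²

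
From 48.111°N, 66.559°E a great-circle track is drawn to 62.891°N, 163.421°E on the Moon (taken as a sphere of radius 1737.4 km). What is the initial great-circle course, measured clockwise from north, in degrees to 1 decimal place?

With φ₁ = 0.8397, φ₂ = 1.0977, Δλ = 1.6906 rad, the forward-azimuth formula gives
θ = atan2( sin Δλ cos φ₂ , cos φ₁ sin φ₂ − sin φ₁ cos φ₂ cos Δλ ) = atan2(0.4524, 0.6349) = 35.47°.
So the initial bearing is 35.5°.

35.5°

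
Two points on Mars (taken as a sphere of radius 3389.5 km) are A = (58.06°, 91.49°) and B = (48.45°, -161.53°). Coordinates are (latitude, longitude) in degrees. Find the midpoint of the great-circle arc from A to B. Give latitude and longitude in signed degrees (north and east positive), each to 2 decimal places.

The central angle between A and B is δ = 1.0091 rad.
With f = 0.5, the slerp weights are sin((1−f)δ)/sin δ = 0.5712 and sin(fδ)/sin δ = 0.5712.
Weighted sum of the unit vectors: (0.5712)·(-0.0138,0.5289,0.8486) + (0.5712)·(-0.6291,-0.2101,0.7484) = (-0.3672, 0.1820, 0.9122).
Converting back: φ = atan2(z, √(x²+y²)) = 65.81°, λ = atan2(y, x) = 153.63°.

65.81°, 153.63°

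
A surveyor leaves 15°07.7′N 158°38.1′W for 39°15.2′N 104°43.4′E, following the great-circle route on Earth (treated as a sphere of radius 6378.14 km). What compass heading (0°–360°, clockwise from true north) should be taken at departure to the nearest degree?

310°

Δλ = -96.642° = -1.6867 rad.
y = sin Δλ · cos φ₂ = (-0.9933)(0.7744) = -0.7692
x = cos φ₁ sin φ₂ − sin φ₁ cos φ₂ cos Δλ = (0.9653)(0.6328) − (0.2610)(0.7744)(-0.1157) = 0.6342
θ = atan2(y, x) = -50.49°; adding 360° gives 310°.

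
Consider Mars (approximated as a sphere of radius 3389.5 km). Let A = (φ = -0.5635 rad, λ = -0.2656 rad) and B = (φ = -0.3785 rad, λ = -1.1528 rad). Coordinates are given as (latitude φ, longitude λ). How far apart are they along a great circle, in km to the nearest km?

With latitudes φ₁ = -32.286°, φ₂ = -21.686° and longitude difference Δλ = -50.833°:
cos c = sin φ₁ sin φ₂ + cos φ₁ cos φ₂ cos Δλ = (-0.5341)(-0.3695) + (0.8454)(0.9292)(0.6316) = 0.69353,
so c = arccos(0.69353) = 0.80442 rad.
Distance = R·c = 3389.5 × 0.8044 ≈ 2727 km.

2727 km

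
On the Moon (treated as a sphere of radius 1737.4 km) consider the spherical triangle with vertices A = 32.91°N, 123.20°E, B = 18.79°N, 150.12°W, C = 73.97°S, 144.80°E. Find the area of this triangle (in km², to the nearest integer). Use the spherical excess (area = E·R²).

5491223 km²

Side lengths (central angles): a = 1.7716, b = 1.8825, c = 1.3479 rad; semiperimeter s = 2.5010.
By l'Huilier's theorem, tan(E/4) = √[tan(s/2) tan((s−a)/2) tan((s−b)/2) tan((s−c)/2)], giving spherical excess E = 1.8192 rad.
Area = E·R² = 1.8192 × (1737.4)² ≈ 5491223 km².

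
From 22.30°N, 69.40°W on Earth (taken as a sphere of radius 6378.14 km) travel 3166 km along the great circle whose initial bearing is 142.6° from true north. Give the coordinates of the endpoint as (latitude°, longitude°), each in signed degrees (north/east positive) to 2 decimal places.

Angular distance δ = d/R = 3166/6378.14 = 0.49638 rad; initial bearing θ = 2.4888 rad.
sin φ₂ = sin φ₁ cos δ + cos φ₁ sin δ cos θ = (0.3795)(0.8793) + (0.9252)(0.4762)(-0.7944) = -0.0164, so φ₂ = -0.94°.
Δλ = atan2(sin θ sin δ cos φ₁, cos δ − sin φ₁ sin φ₂) = atan2(0.2676, 0.8855) = 16.816°.
λ₂ = -69.400° + 16.816° = -52.58°.

-0.94°, -52.58°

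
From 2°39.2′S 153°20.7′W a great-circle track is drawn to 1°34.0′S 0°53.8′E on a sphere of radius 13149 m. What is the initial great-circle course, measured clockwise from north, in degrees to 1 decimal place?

99.0°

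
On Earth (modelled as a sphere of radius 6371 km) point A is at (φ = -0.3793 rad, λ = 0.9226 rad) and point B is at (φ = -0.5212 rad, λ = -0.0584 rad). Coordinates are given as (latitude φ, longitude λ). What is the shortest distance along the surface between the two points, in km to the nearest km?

5645 km

In radians: φ₁ = -0.3793, φ₂ = -0.5212, Δλ = -56.207° = -0.9810 rad.
cos c = sin φ₁ sin φ₂ + cos φ₁ cos φ₂ cos Δλ = (-0.3703)(-0.4979) + (0.9289)(0.8672)(0.5562) = 0.63242,
so c = arccos(0.63242) = 0.88612 rad.
Distance = R·c = 6371 × 0.8861 ≈ 5645 km.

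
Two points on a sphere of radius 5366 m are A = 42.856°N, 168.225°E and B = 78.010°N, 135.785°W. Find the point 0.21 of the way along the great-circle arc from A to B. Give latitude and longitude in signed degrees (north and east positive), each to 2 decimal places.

51.19°, 171.83°

The central angle between A and B is δ = 0.7220 rad.
With f = 0.21, the slerp weights are sin((1−f)δ)/sin δ = 0.8170 and sin(fδ)/sin δ = 0.2285.
Weighted sum of the unit vectors: (0.8170)·(-0.7176,0.1496,0.6802) + (0.2285)·(-0.1489,-0.1449,0.9782) = (-0.6203, 0.0891, 0.7792).
Converting back: φ = atan2(z, √(x²+y²)) = 51.19°, λ = atan2(y, x) = 171.83°.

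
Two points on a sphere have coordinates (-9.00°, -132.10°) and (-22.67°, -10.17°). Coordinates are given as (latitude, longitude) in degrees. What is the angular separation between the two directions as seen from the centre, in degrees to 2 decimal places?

Let φ₁ = -0.1571 rad, φ₂ = -0.3957 rad, and Δλ = 2.1281 rad.
Haversine: a = sin²(Δφ/2) + cos φ₁ cos φ₂ sin²(Δλ/2) = 0.0142 + (0.9877)(0.9227)(0.7644) = 0.71086.
Central angle c = 2·arcsin(√a) = 2.00614 rad.
So the angular separation is 114.94°.

114.94°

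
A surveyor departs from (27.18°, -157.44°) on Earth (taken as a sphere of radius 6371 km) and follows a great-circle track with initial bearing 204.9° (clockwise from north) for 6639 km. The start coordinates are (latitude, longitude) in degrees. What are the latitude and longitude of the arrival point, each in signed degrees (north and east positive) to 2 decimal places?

-27.79°, 178.30°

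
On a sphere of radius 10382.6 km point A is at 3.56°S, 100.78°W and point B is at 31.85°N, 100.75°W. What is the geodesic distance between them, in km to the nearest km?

6417 km

In radians: φ₁ = -0.0621, φ₂ = 0.5559, Δλ = 0.030° = 0.0005 rad.
Haversine: a = sin²(Δφ/2) + cos φ₁ cos φ₂ sin²(Δλ/2) = 0.0925 + (0.9981)(0.8494)(0.0000) = 0.09249.
Central angle c = 2·arcsin(√a) = 0.61802 rad.
Distance = R·c = 10382.6 × 0.6180 ≈ 6417 km.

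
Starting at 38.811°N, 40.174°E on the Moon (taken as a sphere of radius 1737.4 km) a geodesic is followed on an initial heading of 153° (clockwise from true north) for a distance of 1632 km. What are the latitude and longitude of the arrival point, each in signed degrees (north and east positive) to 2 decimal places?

Angular distance δ = d/R = 1632/1737.4 = 0.93933 rad; initial bearing θ = 2.6704 rad.
sin φ₂ = sin φ₁ cos δ + cos φ₁ sin δ cos θ = (0.6268)(0.5903) + (0.7792)(0.8072)(-0.8910) = -0.1904, so φ₂ = -10.98°.
Δλ = atan2(sin θ sin δ cos φ₁, cos δ − sin φ₁ sin φ₂) = atan2(0.2855, 0.7097) = 21.918°.
λ₂ = 40.174° + 21.918° = 62.09°.

-10.98°, 62.09°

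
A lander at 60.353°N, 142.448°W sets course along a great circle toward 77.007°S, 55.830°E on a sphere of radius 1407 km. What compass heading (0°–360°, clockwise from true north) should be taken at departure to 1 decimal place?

Δλ = -161.722° = -2.8226 rad.
y = sin Δλ · cos φ₂ = (-0.3136)(0.2248) = -0.0705
x = cos φ₁ sin φ₂ − sin φ₁ cos φ₂ cos Δλ = (0.4947)(-0.9744) − (0.8691)(0.2248)(-0.9495) = -0.2965
θ = atan2(y, x) = -166.62°; adding 360° gives 193.4°.

193.4°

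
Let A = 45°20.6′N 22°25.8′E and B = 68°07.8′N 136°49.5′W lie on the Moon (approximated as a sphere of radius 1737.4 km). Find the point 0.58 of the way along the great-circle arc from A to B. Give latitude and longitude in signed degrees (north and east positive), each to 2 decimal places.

81.35°, -13.95°

The central angle between A and B is δ = 1.1425 rad.
With f = 0.58, the slerp weights are sin((1−f)δ)/sin δ = 0.5075 and sin(fδ)/sin δ = 0.6763.
Weighted sum of the unit vectors: (0.5075)·(0.6497,0.2682,0.7113) + (0.6763)·(-0.2717,-0.2549,0.9280) = (0.1460, -0.0363, 0.9886).
Converting back: φ = atan2(z, √(x²+y²)) = 81.35°, λ = atan2(y, x) = -13.95°.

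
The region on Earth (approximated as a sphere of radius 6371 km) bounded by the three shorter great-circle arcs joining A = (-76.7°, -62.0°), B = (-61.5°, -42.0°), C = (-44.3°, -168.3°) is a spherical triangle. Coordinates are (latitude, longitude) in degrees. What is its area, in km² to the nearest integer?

2775927 km²

Side lengths (central angles): a = 1.1466, b = 0.8848, c = 0.2895 rad; semiperimeter s = 1.1604.
By l'Huilier's theorem, tan(E/4) = √[tan(s/2) tan((s−a)/2) tan((s−b)/2) tan((s−c)/2)], giving spherical excess E = 0.0684 rad.
Area = E·R² = 0.0684 × (6371)² ≈ 2775927 km².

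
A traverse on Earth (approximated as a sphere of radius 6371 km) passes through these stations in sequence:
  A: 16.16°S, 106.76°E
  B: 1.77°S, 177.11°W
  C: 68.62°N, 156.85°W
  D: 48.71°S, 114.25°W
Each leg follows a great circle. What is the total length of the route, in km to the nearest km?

29962 km

Leg A→B: central angle 1.3297 rad, distance 8471.7 km.
Leg B→C: central angle 1.2524 rad, distance 7978.9 km.
Leg C→D: central angle 2.1207 rad, distance 13510.9 km.
Total: 8471.7 + 7978.9 + 13510.9 ≈ 29962 km.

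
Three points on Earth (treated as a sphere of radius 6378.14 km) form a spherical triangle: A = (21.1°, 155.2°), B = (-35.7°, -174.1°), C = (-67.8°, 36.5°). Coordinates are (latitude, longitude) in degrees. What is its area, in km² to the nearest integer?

37040348 km²

Side lengths (central angles): a = 1.2910, b = 2.0974, c = 1.1137 rad; semiperimeter s = 2.2510.
By l'Huilier's theorem, tan(E/4) = √[tan(s/2) tan((s−a)/2) tan((s−b)/2) tan((s−c)/2)], giving spherical excess E = 0.9105 rad.
Area = E·R² = 0.9105 × (6378.14)² ≈ 37040348 km².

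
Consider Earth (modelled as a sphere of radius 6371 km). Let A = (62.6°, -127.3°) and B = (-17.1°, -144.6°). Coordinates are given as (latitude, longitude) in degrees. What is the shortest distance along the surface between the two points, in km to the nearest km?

8991 km

With latitudes φ₁ = 62.600°, φ₂ = -17.100° and longitude difference Δλ = -17.300°:
cos c = sin φ₁ sin φ₂ + cos φ₁ cos φ₂ cos Δλ = (0.8878)(-0.2940) + (0.4602)(0.9558)(0.9548) = 0.15890,
so c = arccos(0.15890) = 1.41122 rad.
Distance = R·c = 6371 × 1.4112 ≈ 8991 km.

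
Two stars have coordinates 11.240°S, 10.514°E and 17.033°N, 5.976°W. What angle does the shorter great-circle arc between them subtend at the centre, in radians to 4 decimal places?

0.5696 rad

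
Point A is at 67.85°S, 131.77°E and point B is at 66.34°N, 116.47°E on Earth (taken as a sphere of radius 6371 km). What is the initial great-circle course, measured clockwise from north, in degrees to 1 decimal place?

351.4°

With φ₁ = -1.1842, φ₂ = 1.1579, Δλ = -0.2670 rad, the forward-azimuth formula gives
θ = atan2( sin Δλ cos φ₂ , cos φ₁ sin φ₂ − sin φ₁ cos φ₂ cos Δλ ) = atan2(-0.1059, 0.7039) = -8.56°.
Adding 360° brings this into [0°, 360°): 351.4°.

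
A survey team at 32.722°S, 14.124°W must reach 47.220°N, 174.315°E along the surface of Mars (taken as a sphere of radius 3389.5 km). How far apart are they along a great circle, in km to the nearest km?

With latitudes φ₁ = -32.722°, φ₂ = 47.220° and longitude difference Δλ = -171.561°:
cos c = sin φ₁ sin φ₂ + cos φ₁ cos φ₂ cos Δλ = (-0.5406)(0.7340) + (0.8413)(0.6792)(-0.9892) = -0.96197,
so c = arccos(-0.96197) = 2.86492 rad.
Distance = R·c = 3389.5 × 2.8649 ≈ 9711 km.

9711 km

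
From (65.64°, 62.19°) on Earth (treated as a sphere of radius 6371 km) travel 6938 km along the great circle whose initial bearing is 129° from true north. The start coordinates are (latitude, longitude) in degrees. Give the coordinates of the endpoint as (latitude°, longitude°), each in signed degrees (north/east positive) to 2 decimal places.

11.08°, 106.76°

Angular distance δ = d/R = 6938/6371 = 1.08900 rad; initial bearing θ = 2.2515 rad.
sin φ₂ = sin φ₁ cos δ + cos φ₁ sin δ cos θ = (0.9110)(0.4634) + (0.4125)(0.8862)(-0.6293) = 0.1921, so φ₂ = 11.08°.
Δλ = atan2(sin θ sin δ cos φ₁, cos δ − sin φ₁ sin φ₂) = atan2(0.2841, 0.2884) = 44.567°.
λ₂ = 62.190° + 44.567° = 106.76°.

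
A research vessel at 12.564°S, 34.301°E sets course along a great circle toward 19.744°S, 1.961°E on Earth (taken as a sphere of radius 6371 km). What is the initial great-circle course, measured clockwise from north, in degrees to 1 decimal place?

252.7°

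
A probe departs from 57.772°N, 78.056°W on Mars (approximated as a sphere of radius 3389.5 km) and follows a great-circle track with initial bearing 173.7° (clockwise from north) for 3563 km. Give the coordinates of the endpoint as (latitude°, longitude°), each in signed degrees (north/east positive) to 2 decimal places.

Angular distance δ = d/R = 3563/3389.5 = 1.05119 rad; initial bearing θ = 3.0316 rad.
sin φ₂ = sin φ₁ cos δ + cos φ₁ sin δ cos θ = (0.8459)(0.4965) + (0.5333)(0.8680)(-0.9940) = -0.0401, so φ₂ = -2.30°.
Δλ = atan2(sin θ sin δ cos φ₁, cos δ − sin φ₁ sin φ₂) = atan2(0.0508, 0.5304) = 5.470°.
λ₂ = -78.056° + 5.470° = -72.59°.

-2.30°, -72.59°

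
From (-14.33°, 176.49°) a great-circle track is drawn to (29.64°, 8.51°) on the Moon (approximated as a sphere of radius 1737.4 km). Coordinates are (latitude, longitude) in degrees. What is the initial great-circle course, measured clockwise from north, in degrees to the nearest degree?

326°

Δλ = -167.980° = -2.9318 rad.
y = sin Δλ · cos φ₂ = (-0.2083)(0.8691) = -0.1810
x = cos φ₁ sin φ₂ − sin φ₁ cos φ₂ cos Δλ = (0.9689)(0.4945) − (-0.2475)(0.8691)(-0.9781) = 0.2688
θ = atan2(y, x) = -33.96°; adding 360° gives 326°.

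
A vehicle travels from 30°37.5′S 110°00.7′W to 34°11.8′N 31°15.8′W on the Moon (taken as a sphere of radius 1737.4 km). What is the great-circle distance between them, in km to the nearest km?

2986 km

With latitudes φ₁ = -30.625°, φ₂ = 34.197° and longitude difference Δλ = 78.748°:
cos c = sin φ₁ sin φ₂ + cos φ₁ cos φ₂ cos Δλ = (-0.5094)(0.5620) + (0.8605)(0.8271)(0.1951) = -0.14743,
so c = arccos(-0.14743) = 1.71877 rad.
Distance = R·c = 1737.4 × 1.7188 ≈ 2986 km.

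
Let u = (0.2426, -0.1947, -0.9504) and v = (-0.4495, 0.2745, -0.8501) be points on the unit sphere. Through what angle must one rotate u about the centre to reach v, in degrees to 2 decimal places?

u·v = 0.6454; |u| = 1.0000, |v| = 1.0000.
cos θ = (u·v)/(|u||v|) = 0.6454, so θ = 49.80°.

49.80°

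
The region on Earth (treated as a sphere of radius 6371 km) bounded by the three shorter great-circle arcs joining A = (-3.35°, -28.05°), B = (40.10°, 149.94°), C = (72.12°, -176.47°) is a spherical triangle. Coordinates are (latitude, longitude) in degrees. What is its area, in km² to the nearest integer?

Side lengths (central angles): a = 0.6289, b = 1.8931, c = 2.4994 rad; semiperimeter s = 2.5107.
By l'Huilier's theorem, tan(E/4) = √[tan(s/2) tan((s−a)/2) tan((s−b)/2) tan((s−c)/2)], giving spherical excess E = 0.3474 rad.
Area = E·R² = 0.3474 × (6371)² ≈ 14102239 km².

14102239 km²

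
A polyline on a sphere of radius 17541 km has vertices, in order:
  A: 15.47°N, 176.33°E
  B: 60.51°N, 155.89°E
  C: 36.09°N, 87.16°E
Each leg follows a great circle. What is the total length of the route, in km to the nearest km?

Leg A→B: central angle 0.8275 rad, distance 14514.6 km.
Leg B→C: central angle 0.8539 rad, distance 14978.3 km.
Total: 14514.6 + 14978.3 ≈ 29493 km.

29493 km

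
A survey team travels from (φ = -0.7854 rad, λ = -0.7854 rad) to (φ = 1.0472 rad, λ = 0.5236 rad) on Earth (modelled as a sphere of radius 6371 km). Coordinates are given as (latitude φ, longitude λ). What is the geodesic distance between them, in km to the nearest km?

With latitudes φ₁ = -45.000°, φ₂ = 60.000° and longitude difference Δλ = 75.000°:
cos c = sin φ₁ sin φ₂ + cos φ₁ cos φ₂ cos Δλ = (-0.7071)(0.8660) + (0.7071)(0.5000)(0.2588) = -0.52087,
so c = arccos(-0.52087) = 2.11867 rad.
Distance = R·c = 6371 × 2.1187 ≈ 13498 km.

13498 km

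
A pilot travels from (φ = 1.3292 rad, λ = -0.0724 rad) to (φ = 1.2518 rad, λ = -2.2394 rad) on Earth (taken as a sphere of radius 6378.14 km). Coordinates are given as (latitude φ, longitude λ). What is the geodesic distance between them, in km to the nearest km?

Let φ₁ = 1.3292 rad, φ₂ = 1.2518 rad, and Δλ = -2.1670 rad.
Haversine: a = sin²(Δφ/2) + cos φ₁ cos φ₂ sin²(Δλ/2) = 0.0015 + (0.2393)(0.3136)(0.7808) = 0.06008.
Central angle c = 2·arcsin(√a) = 0.49527 rad.
Distance = R·c = 6378.14 × 0.4953 ≈ 3159 km.

3159 km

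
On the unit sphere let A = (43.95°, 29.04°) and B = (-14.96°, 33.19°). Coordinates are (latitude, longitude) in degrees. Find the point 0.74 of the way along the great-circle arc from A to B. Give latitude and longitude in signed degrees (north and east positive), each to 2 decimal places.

0.36°, 32.27°

Central angle δ = 1.0303 rad. Interpolating on the sphere with fraction f = 0.74:
P = [sin((1−f)δ)·A + sin(fδ)·B] / sin δ = 0.3087·A + 0.8055·B in Cartesian coordinates,
giving P = (0.8455, 0.5339, 0.0063), i.e. latitude 0.36°, longitude 32.27°.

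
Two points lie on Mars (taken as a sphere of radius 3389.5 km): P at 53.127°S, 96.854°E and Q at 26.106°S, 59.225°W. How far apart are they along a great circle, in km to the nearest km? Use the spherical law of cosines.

5802 km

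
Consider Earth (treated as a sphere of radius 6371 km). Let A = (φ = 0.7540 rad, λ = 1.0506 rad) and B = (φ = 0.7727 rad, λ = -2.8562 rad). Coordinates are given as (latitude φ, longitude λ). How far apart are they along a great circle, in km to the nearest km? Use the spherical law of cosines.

9360 km

Let φ₁ = 0.7540 rad, φ₂ = 0.7727 rad, and Δλ = 2.3764 rad.
cos c = sin φ₁ sin φ₂ + cos φ₁ cos φ₂ cos Δλ = (0.6846)(0.6981) + (0.7290)(0.7160)(-0.7212) = 0.10142,
so c = arccos(0.10142) = 1.46920 rad.
Distance = R·c = 6371 × 1.4692 ≈ 9360 km.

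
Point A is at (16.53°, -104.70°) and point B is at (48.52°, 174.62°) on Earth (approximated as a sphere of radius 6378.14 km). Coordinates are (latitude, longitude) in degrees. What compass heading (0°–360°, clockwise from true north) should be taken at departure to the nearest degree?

316°

With φ₁ = 0.2885, φ₂ = 0.8468, Δλ = -1.4081 rad, the forward-azimuth formula gives
θ = atan2( sin Δλ cos φ₂ , cos φ₁ sin φ₂ − sin φ₁ cos φ₂ cos Δλ ) = atan2(-0.6536, 0.6877) = -43.54°.
Adding 360° brings this into [0°, 360°): 316°.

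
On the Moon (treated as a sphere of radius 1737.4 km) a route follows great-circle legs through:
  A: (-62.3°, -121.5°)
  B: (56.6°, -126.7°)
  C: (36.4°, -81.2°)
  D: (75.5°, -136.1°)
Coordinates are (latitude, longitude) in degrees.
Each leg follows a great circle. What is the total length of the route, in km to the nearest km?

6113 km

Leg A→B: central angle 2.0764 rad, distance 3607.5 km.
Leg B→C: central angle 0.6335 rad, distance 1100.6 km.
Leg C→D: central angle 0.8088 rad, distance 1405.1 km.
Total: 3607.5 + 1100.6 + 1405.1 ≈ 6113 km.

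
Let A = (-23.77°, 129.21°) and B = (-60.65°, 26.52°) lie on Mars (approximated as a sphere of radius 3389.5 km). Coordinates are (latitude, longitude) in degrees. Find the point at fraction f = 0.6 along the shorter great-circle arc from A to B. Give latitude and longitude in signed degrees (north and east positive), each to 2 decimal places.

-58.06°, 87.68°

The central angle between A and B is δ = 1.3152 rad.
With f = 0.6, the slerp weights are sin((1−f)δ)/sin δ = 0.5190 and sin(fδ)/sin δ = 0.7336.
Weighted sum of the unit vectors: (0.5190)·(-0.5785,0.7091,-0.4031) + (0.7336)·(0.4386,0.2189,-0.8716) = (0.0215, 0.5286, -0.8486).
Converting back: φ = atan2(z, √(x²+y²)) = -58.06°, λ = atan2(y, x) = 87.68°.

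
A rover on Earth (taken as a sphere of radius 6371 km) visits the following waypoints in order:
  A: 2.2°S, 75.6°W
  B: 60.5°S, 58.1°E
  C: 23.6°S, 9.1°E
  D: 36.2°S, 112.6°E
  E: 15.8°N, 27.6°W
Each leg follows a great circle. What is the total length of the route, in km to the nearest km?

42621 km

Leg A→B: central angle 1.8824 rad, distance 11992.5 km.
Leg B→C: central angle 0.8704 rad, distance 5545.6 km.
Leg C→D: central angle 1.5069 rad, distance 9600.7 km.
Leg D→E: central angle 2.4301 rad, distance 15481.9 km.
Total: 11992.5 + 5545.6 + 9600.7 + 15481.9 ≈ 42621 km.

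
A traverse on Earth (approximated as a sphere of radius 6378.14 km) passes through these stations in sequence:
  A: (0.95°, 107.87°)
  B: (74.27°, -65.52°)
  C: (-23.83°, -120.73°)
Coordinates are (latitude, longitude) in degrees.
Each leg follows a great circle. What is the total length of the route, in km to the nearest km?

23265 km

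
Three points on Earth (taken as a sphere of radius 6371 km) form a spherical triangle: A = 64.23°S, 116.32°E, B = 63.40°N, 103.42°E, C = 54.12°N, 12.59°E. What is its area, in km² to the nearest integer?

75492167 km²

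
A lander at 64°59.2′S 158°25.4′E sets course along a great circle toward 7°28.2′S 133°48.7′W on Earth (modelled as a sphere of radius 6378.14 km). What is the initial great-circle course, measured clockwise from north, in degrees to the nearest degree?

73°

With φ₁ = -1.1342, φ₂ = -0.1304, Δλ = 1.1827 rad, the forward-azimuth formula gives
θ = atan2( sin Δλ cos φ₂ , cos φ₁ sin φ₂ − sin φ₁ cos φ₂ cos Δλ ) = atan2(0.9178, 0.2850) = 72.75°.
So the initial bearing is 73°.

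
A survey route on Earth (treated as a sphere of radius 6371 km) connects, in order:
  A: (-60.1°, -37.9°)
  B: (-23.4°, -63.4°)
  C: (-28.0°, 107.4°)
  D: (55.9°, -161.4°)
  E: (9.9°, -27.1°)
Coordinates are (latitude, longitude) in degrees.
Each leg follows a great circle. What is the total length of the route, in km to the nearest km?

Leg A→B: central angle 0.7118 rad, distance 4534.7 km.
Leg B→C: central angle 2.2312 rad, distance 14215.1 km.
Leg C→D: central angle 1.9814 rad, distance 12623.2 km.
Leg D→E: central angle 1.8166 rad, distance 11573.7 km.
Total: 4534.7 + 14215.1 + 12623.2 + 11573.7 ≈ 42947 km.

42947 km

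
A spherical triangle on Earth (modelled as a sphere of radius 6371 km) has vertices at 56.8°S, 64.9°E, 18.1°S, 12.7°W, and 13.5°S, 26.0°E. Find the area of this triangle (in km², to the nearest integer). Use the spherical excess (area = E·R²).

13583453 km²

Side lengths (central angles): a = 0.6537, b = 0.9151, c = 1.1899 rad; semiperimeter s = 1.3794.
By l'Huilier's theorem, tan(E/4) = √[tan(s/2) tan((s−a)/2) tan((s−b)/2) tan((s−c)/2)], giving spherical excess E = 0.3347 rad.
Area = E·R² = 0.3347 × (6371)² ≈ 13583453 km².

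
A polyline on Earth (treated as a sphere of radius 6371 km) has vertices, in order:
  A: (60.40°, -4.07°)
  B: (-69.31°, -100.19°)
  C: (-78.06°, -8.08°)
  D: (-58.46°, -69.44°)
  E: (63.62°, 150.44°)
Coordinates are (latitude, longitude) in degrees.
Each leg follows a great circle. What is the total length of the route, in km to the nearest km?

39861 km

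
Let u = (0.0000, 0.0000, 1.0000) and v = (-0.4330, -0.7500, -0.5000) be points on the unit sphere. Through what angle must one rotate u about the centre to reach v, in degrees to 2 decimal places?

u·v = -0.5000; |u| = 1.0000, |v| = 1.0000.
cos θ = (u·v)/(|u||v|) = -0.5000, so θ = 120.00°.

120.00°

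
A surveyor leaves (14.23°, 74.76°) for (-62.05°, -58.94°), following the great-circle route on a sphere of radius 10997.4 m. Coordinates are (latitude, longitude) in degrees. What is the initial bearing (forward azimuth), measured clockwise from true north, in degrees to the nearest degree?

With φ₁ = 0.2484, φ₂ = -1.0830, Δλ = -2.3335 rad, the forward-azimuth formula gives
θ = atan2( sin Δλ cos φ₂ , cos φ₁ sin φ₂ − sin φ₁ cos φ₂ cos Δλ ) = atan2(-0.3389, -0.7767) = -156.43°.
Adding 360° brings this into [0°, 360°): 204°.

204°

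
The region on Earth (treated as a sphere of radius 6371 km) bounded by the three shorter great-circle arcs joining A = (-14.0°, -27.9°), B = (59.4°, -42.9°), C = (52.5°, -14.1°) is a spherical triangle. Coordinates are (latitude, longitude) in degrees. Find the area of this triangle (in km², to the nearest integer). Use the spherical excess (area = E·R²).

8038960 km²

Side lengths (central angles): a = 0.3031, b = 1.1792, c = 1.2986 rad; semiperimeter s = 1.3904.
By l'Huilier's theorem, tan(E/4) = √[tan(s/2) tan((s−a)/2) tan((s−b)/2) tan((s−c)/2)], giving spherical excess E = 0.1981 rad.
Area = E·R² = 0.1981 × (6371)² ≈ 8038960 km².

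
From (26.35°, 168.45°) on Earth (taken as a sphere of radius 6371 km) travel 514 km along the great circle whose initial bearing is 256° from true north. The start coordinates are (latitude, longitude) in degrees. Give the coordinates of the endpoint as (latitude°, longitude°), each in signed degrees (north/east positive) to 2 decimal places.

25.15°, 163.49°

Angular distance δ = d/R = 514/6371 = 0.08068 rad; initial bearing θ = 4.4680 rad.
sin φ₂ = sin φ₁ cos δ + cos φ₁ sin δ cos θ = (0.4439)(0.9967) + (0.8961)(0.0806)(-0.2419) = 0.4249, so φ₂ = 25.15°.
Δλ = atan2(sin θ sin δ cos φ₁, cos δ − sin φ₁ sin φ₂) = atan2(-0.0701, 0.8081) = -4.956°.
λ₂ = 168.450° − 4.956° = 163.49°.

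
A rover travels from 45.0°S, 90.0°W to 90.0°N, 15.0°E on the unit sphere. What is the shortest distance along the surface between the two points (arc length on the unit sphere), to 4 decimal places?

2.3562

In radians: φ₁ = -0.7854, φ₂ = 1.5708, Δλ = 105.000° = 1.8326 rad.
cos c = sin φ₁ sin φ₂ + cos φ₁ cos φ₂ cos Δλ = (-0.7071)(1.0000) + (0.7071)(0.0000)(-0.2588) = -0.70711,
so c = arccos(-0.70711) = 2.35619 rad.
On the unit sphere the arc length equals the central angle: 2.3562.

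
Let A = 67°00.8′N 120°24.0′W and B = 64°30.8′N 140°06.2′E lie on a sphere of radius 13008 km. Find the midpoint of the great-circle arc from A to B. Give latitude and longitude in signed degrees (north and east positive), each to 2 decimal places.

Central angle δ = 0.6380 rad. Interpolating on the sphere with fraction f = 0.5:
P = [sin((1−f)δ)·A + sin(fδ)·B] / sin δ = 0.5266·A + 0.5266·B in Cartesian coordinates,
giving P = (-0.2779, -0.0320, 0.9601), i.e. latitude 73.76°, longitude -173.42°.

73.76°, -173.42°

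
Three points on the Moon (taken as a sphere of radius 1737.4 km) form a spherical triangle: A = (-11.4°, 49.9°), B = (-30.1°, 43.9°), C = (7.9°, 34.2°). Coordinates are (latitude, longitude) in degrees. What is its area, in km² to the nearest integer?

192100 km²

Side lengths (central angles): a = 0.6829, b = 0.4333, c = 0.3406 rad; semiperimeter s = 0.7284.
By l'Huilier's theorem, tan(E/4) = √[tan(s/2) tan((s−a)/2) tan((s−b)/2) tan((s−c)/2)], giving spherical excess E = 0.0636 rad.
Area = E·R² = 0.0636 × (1737.4)² ≈ 192100 km².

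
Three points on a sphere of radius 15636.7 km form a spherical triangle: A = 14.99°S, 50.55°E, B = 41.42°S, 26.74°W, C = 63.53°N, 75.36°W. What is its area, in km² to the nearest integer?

505615209 km²

Side lengths (central angles): a = 1.9512, b = 2.0761, c = 1.2340 rad; semiperimeter s = 2.6306.
By l'Huilier's theorem, tan(E/4) = √[tan(s/2) tan((s−a)/2) tan((s−b)/2) tan((s−c)/2)], giving spherical excess E = 2.0679 rad.
Area = E·R² = 2.0679 × (15636.7)² ≈ 505615209 km².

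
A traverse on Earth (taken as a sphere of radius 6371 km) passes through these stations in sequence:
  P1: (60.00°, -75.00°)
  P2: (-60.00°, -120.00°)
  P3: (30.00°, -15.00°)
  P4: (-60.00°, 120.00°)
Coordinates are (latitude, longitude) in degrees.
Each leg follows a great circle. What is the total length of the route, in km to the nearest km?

Leg P1→P2: central angle 2.1812 rad, distance 13896.6 km.
Leg P2→P3: central angle 2.1473 rad, distance 13680.4 km.
Leg P3→P4: central angle 2.4027 rad, distance 15307.5 km.
Total: 13896.6 + 13680.4 + 15307.5 ≈ 42884 km.

42884 km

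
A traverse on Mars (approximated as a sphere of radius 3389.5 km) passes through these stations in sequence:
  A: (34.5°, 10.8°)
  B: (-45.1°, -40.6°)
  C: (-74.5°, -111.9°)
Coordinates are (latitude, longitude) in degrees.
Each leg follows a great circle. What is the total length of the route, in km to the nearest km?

Leg A→B: central angle 1.6091 rad, distance 5454.0 km.
Leg B→C: central angle 0.7332 rad, distance 2485.1 km.
Total: 5454.0 + 2485.1 ≈ 7939 km.

7939 km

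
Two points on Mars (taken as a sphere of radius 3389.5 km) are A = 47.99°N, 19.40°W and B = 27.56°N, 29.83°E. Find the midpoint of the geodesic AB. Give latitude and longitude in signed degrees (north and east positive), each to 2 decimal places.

40.39°, 8.88°

The central angle between A and B is δ = 0.7507 rad.
With f = 0.5, the slerp weights are sin((1−f)δ)/sin δ = 0.5374 and sin(fδ)/sin δ = 0.5374.
Weighted sum of the unit vectors: (0.5374)·(0.6313,-0.2223,0.7430) + (0.5374)·(0.7691,0.4410,0.4627) = (0.7526, 0.1175, 0.6480).
Converting back: φ = atan2(z, √(x²+y²)) = 40.39°, λ = atan2(y, x) = 8.88°.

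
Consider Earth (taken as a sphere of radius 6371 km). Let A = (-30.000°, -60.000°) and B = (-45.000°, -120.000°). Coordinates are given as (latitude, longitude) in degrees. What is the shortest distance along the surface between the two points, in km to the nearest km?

5417 km

Let φ₁ = -0.5236 rad, φ₂ = -0.7854 rad, and Δλ = -1.0472 rad.
cos c = sin φ₁ sin φ₂ + cos φ₁ cos φ₂ cos Δλ = (-0.5000)(-0.7071) + (0.8660)(0.7071)(0.5000) = 0.65974,
so c = arccos(0.65974) = 0.85032 rad.
Distance = R·c = 6371 × 0.8503 ≈ 5417 km.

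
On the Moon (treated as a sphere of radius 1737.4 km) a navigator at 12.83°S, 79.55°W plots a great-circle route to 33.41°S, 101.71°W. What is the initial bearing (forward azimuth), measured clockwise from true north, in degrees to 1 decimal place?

220.8°

With φ₁ = -0.2239, φ₂ = -0.5831, Δλ = -0.3868 rad, the forward-azimuth formula gives
θ = atan2( sin Δλ cos φ₂ , cos φ₁ sin φ₂ − sin φ₁ cos φ₂ cos Δλ ) = atan2(-0.3149, -0.3652) = -139.23°.
Adding 360° brings this into [0°, 360°): 220.8°.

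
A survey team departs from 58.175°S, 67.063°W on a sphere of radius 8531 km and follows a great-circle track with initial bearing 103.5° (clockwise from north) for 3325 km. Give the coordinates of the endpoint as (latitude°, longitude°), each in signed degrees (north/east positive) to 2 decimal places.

Angular distance δ = d/R = 3325/8531 = 0.38976 rad; initial bearing θ = 1.8064 rad.
sin φ₂ = sin φ₁ cos δ + cos φ₁ sin δ cos θ = (-0.8497)(0.9250) + (0.5273)(0.3800)(-0.2334) = -0.8327, so φ₂ = -56.38°.
Δλ = atan2(sin θ sin δ cos φ₁, cos δ − sin φ₁ sin φ₂) = atan2(0.1948, 0.2175) = 41.856°.
λ₂ = -67.063° + 41.856° = -25.21°.

-56.38°, -25.21°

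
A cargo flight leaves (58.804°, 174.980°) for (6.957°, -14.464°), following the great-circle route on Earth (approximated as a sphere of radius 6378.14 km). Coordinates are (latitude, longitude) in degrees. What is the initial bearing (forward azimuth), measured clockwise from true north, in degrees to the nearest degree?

With φ₁ = 1.0263, φ₂ = 0.1214, Δλ = 2.9768 rad, the forward-azimuth formula gives
θ = atan2( sin Δλ cos φ₂ , cos φ₁ sin φ₂ − sin φ₁ cos φ₂ cos Δλ ) = atan2(0.1629, 0.9003) = 10.25°.
So the initial bearing is 10°.

10°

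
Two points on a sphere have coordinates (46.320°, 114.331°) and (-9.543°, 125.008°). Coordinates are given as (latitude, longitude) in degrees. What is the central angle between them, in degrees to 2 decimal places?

In radians: φ₁ = 0.8084, φ₂ = -0.1666, Δλ = 10.677° = 0.1863 rad.
Haversine: a = sin²(Δφ/2) + cos φ₁ cos φ₂ sin²(Δλ/2) = 0.2194 + (0.6906)(0.9862)(0.0087) = 0.22531.
Central angle c = 2·arcsin(√a) = 0.98917 rad.
So the angular separation is 56.68°.

56.68°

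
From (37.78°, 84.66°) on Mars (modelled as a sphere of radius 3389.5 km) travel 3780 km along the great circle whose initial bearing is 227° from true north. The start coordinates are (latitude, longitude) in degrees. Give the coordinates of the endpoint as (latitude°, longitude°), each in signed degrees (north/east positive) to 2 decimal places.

Angular distance δ = d/R = 3780/3389.5 = 1.11521 rad; initial bearing θ = 3.9619 rad.
sin φ₂ = sin φ₁ cos δ + cos φ₁ sin δ cos θ = (0.6126)(0.4400) + (0.7904)(0.8980)(-0.6820) = -0.2145, so φ₂ = -12.39°.
Δλ = atan2(sin θ sin δ cos φ₁, cos δ − sin φ₁ sin φ₂) = atan2(-0.5191, 0.5714) = -42.253°.
λ₂ = 84.660° − 42.253° = 42.41°.

-12.39°, 42.41°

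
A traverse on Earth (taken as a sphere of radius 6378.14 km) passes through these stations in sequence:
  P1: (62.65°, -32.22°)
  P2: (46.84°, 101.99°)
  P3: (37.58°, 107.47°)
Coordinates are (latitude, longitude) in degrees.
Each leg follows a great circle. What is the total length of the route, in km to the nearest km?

8317 km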